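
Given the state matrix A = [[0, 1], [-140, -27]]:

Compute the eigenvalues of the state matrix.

det(A - λI) = λ² - (-27)λ + 140 = (λ - (-7))(λ - (-20)). Eigenvalues: -7, -20.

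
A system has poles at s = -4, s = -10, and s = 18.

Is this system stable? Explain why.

Pole(s) at s = 18 are not in the left half-plane. System is unstable.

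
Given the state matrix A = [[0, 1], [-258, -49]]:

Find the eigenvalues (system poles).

det(A - λI) = λ² - (-49)λ + 258 = (λ - (-6))(λ - (-43)). Eigenvalues: -6, -43.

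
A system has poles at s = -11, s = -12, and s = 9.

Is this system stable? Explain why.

Pole(s) at s = 9 are not in the left half-plane. System is unstable.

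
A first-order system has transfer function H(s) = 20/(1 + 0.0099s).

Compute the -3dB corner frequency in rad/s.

Corner frequency = 1/τ = 1/0.0099 = 101.01 rad/s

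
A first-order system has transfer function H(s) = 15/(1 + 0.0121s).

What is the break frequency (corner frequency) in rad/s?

Corner frequency = 1/τ = 1/0.0121 = 82.645 rad/s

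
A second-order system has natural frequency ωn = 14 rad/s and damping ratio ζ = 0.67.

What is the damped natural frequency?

ωd = ωn√(1 - ζ²) = 14√(1 - 0.67²) = 10.39 rad/s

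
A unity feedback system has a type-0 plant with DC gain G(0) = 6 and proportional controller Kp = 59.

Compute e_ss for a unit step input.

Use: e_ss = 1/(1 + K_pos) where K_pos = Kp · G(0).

K_pos = Kp · G(0) = 59 × 6 = 354. e_ss = 1/(1 + 354) = 0.0028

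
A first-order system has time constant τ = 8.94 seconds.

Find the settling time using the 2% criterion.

For first-order system, 2% settling time ≈ 4τ = 4 × 8.94 = 35.76 s.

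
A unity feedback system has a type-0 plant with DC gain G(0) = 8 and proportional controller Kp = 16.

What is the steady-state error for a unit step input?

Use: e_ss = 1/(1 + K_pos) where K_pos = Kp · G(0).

K_pos = Kp · G(0) = 16 × 8 = 128. e_ss = 1/(1 + 128) = 0.0078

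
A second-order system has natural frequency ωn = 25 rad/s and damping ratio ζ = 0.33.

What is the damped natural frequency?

ωd = ωn√(1 - ζ²) = 25√(1 - 0.33²) = 23.6 rad/s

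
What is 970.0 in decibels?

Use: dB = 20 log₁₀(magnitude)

dB = 20 log₁₀(970.0) = 59.7 dB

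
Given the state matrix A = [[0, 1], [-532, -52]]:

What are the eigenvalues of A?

det(A - λI) = λ² - (-52)λ + 532 = (λ - (-38))(λ - (-14)). Eigenvalues: -38, -14.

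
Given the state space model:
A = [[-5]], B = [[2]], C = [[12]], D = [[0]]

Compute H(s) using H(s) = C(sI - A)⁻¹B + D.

(sI - A)⁻¹ = 1/(s + 5). H(s) = 12 × 2/(s + 5) + 0 = 24/(s + 5).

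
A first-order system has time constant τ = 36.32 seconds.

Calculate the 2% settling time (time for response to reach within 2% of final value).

For first-order system, 2% settling time ≈ 4τ = 4 × 36.32 = 145.28 s.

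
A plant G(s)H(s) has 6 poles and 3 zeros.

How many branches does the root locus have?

Root locus has n branches where n = number of poles = 6.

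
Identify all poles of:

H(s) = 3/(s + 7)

Pole is where denominator = 0: s + 7 = 0, so s = -7.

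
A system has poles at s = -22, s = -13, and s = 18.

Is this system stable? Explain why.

Pole(s) at s = 18 are not in the left half-plane. System is unstable.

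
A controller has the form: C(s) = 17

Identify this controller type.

This is a Proportional (P) controller.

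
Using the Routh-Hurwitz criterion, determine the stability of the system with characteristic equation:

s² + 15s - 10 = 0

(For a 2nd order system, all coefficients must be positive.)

Coefficients: 1, 15, -10. c=-10 not positive, so system is unstable.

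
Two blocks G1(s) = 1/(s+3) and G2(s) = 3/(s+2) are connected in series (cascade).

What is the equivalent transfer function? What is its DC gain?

Series: multiply transfer functions. G_eq = 1/(s+3) × 3/(s+2) = 3/((s+3)(s+2)). DC gain = 3/(3×2) = 0.5.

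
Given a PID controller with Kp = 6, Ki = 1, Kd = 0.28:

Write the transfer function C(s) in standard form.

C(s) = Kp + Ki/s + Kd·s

Substituting values: C(s) = 6 + 1/s + 0.28s = (0.28s² + 6s + 1)/s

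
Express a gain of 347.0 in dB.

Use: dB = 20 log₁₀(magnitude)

dB = 20 log₁₀(347.0) = 50.8 dB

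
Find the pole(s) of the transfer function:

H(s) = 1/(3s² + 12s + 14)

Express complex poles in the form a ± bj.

Discriminant = 12² - 4×3×14 = 144 - 168 = -24 < 0, so the poles are a complex conjugate pair s = (-12 ± j√24)/(2×3). Real part = -12/(2×3) = -12/6 = -2; imaginary part = ±√24/(2×3) ≈ 0.8165. Poles: s = -2 ± 0.8165j.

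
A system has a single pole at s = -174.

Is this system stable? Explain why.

Pole at s = -174 is in the left half-plane. Stable.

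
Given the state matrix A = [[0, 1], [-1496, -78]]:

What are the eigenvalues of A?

det(A - λI) = λ² - (-78)λ + 1496 = (λ - (-44))(λ - (-34)). Eigenvalues: -44, -34.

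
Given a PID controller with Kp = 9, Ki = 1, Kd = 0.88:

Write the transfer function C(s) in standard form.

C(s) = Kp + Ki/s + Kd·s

Substituting values: C(s) = 9 + 1/s + 0.88s = (0.88s² + 9s + 1)/s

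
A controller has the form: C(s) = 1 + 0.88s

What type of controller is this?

This is a Proportional-Derivative (PD) controller.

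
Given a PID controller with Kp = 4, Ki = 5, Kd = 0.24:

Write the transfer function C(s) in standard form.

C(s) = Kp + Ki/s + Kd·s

Substituting values: C(s) = 4 + 5/s + 0.24s = (0.24s² + 4s + 5)/s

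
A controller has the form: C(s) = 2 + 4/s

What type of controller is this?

This is a Proportional-Integral (PI) controller.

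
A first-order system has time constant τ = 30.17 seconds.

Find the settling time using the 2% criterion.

For first-order system, 2% settling time ≈ 4τ = 4 × 30.17 = 120.68 s.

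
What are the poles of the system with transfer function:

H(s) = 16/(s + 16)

Pole is where denominator = 0: s + 16 = 0, so s = -16.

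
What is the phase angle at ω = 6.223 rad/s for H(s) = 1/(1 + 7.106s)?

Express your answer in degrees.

Phase = -arctan(ωτ) = -arctan(6.223 × 7.106) = -88.7°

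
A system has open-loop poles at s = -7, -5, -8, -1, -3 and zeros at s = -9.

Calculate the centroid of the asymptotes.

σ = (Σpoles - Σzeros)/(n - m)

σ = (Σpoles - Σzeros)/(n - m) = (-24 - (-9))/(5 - 1) = -15/4 = -3.75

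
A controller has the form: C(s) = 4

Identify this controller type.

This is a Proportional (P) controller.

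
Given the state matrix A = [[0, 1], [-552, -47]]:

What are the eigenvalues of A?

det(A - λI) = λ² - (-47)λ + 552 = (λ - (-23))(λ - (-24)). Eigenvalues: -23, -24.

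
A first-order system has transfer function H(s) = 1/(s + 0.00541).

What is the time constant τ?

For H(s) = 1/(s + 1/τ), the pole is at -1/τ = -0.00541, so τ = 1/0.00541 = 184.8 s.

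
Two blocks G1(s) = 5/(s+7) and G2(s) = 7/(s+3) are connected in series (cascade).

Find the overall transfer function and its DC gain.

Series: multiply transfer functions. G_eq = 5/(s+7) × 7/(s+3) = 35/((s+7)(s+3)). DC gain = 35/(7×3) = 1.6667.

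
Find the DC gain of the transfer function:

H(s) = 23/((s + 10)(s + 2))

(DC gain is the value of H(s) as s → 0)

DC gain = H(0) = 23/(10 × 2) = 23/20 = 1.15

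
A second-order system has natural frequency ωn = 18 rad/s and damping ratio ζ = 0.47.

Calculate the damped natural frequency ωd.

ωd = ωn√(1 - ζ²) = 18√(1 - 0.47²) = 15.89 rad/s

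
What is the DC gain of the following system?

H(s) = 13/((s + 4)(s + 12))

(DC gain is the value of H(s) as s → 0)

DC gain = H(0) = 13/(4 × 12) = 13/48 = 0.2708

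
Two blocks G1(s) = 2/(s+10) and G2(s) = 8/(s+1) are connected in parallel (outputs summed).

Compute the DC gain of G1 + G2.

Parallel: G_eq = G1 + G2. DC gain = G1(0) + G2(0) = 2/10 + 8/1 = 0.2 + 8 = 8.2.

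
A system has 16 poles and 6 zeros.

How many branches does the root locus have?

Root locus has n branches where n = number of poles = 16.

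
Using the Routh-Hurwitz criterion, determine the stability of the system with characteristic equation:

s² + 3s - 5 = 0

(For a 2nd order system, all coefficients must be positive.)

Coefficients: 1, 3, -5. c=-5 not positive, so system is unstable.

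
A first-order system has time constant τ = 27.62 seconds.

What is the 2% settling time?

For first-order system, 2% settling time ≈ 4τ = 4 × 27.62 = 110.48 s.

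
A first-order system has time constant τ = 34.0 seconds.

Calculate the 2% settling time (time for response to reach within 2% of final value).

For first-order system, 2% settling time ≈ 4τ = 4 × 34.0 = 136.0 s.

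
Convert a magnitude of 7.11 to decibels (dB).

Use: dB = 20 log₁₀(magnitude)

dB = 20 log₁₀(7.11) = 17.0 dB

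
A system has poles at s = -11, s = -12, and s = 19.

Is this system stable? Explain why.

Pole(s) at s = 19 are not in the left half-plane. System is unstable.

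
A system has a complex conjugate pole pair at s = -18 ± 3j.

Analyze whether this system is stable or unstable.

Real part of poles is -18 (< 0, left half-plane). Stable.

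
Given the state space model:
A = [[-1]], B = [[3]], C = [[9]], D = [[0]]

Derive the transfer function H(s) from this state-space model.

(sI - A)⁻¹ = 1/(s + 1). H(s) = 9 × 3/(s + 1) + 0 = 27/(s + 1).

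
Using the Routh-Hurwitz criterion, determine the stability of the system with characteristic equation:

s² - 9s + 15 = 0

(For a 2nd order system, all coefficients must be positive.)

Coefficients: 1, -9, 15. b=-9 not positive, so system is unstable.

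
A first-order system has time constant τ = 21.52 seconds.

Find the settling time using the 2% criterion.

For first-order system, 2% settling time ≈ 4τ = 4 × 21.52 = 86.08 s.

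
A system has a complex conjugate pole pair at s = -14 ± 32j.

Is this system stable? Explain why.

Real part of poles is -14 (< 0, left half-plane). Stable.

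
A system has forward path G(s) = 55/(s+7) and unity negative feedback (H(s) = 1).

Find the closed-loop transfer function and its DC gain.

T(s) = G/(1+GH) = [55/(s+7)] / [1 + 55/(s+7)] = 55/(s+7+55) = 55/(s+62). DC gain = 55/62 = 0.8871.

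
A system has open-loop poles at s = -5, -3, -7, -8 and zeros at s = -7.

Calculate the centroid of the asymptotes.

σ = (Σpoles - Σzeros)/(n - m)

σ = (Σpoles - Σzeros)/(n - m) = (-23 - (-7))/(4 - 1) = -16/3 = -5.33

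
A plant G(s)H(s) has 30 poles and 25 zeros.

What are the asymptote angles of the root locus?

n - m = 30 - 25 = 5. Angles: θk = (2k + 1)·180°/5 = 36°, 108°, 180°, 252°, 324°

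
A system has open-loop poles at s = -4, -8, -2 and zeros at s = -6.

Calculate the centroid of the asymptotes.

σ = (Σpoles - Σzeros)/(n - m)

σ = (Σpoles - Σzeros)/(n - m) = (-14 - (-6))/(3 - 1) = -8/2 = -4.0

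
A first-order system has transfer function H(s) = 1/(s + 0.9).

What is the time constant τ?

For H(s) = 1/(s + 1/τ), the pole is at -1/τ = -0.9, so τ = 1/0.9 = 1.1111 s.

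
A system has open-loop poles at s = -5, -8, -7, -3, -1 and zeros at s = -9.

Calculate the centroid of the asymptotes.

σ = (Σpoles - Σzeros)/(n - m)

σ = (Σpoles - Σzeros)/(n - m) = (-24 - (-9))/(5 - 1) = -15/4 = -3.75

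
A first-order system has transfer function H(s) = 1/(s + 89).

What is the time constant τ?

For H(s) = 1/(s + 1/τ), the pole is at -1/τ = -89, so τ = 1/89 = 0.0112 s.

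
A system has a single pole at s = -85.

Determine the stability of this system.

Pole at s = -85 is in the left half-plane. Stable.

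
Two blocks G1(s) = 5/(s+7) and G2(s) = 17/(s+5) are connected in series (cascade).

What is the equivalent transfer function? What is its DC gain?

Series: multiply transfer functions. G_eq = 5/(s+7) × 17/(s+5) = 85/((s+7)(s+5)). DC gain = 85/(7×5) = 2.4286.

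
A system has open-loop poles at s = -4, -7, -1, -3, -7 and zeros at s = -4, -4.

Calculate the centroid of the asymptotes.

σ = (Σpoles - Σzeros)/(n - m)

σ = (Σpoles - Σzeros)/(n - m) = (-22 - (-8))/(5 - 2) = -14/3 = -4.67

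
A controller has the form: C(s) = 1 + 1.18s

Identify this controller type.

This is a Proportional-Derivative (PD) controller.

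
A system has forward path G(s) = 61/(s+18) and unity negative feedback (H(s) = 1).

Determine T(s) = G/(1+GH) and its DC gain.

T(s) = G/(1+GH) = [61/(s+18)] / [1 + 61/(s+18)] = 61/(s+18+61) = 61/(s+79). DC gain = 61/79 = 0.7722.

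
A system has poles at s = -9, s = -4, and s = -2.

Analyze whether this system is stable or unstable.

All poles are in the left half-plane. System is stable.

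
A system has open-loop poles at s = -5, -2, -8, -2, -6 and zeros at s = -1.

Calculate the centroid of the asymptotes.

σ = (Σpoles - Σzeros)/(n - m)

σ = (Σpoles - Σzeros)/(n - m) = (-23 - (-1))/(5 - 1) = -22/4 = -5.5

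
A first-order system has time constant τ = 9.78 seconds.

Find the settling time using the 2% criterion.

For first-order system, 2% settling time ≈ 4τ = 4 × 9.78 = 39.12 s.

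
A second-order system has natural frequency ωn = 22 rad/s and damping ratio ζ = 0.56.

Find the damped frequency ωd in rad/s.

ωd = ωn√(1 - ζ²) = 22√(1 - 0.56²) = 18.23 rad/s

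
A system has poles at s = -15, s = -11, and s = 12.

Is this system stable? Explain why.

Pole(s) at s = 12 are not in the left half-plane. System is unstable.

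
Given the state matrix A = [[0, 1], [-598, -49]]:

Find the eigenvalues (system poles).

det(A - λI) = λ² - (-49)λ + 598 = (λ - (-23))(λ - (-26)). Eigenvalues: -23, -26.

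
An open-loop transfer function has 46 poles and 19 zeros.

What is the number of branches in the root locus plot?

Root locus has n branches where n = number of poles = 46.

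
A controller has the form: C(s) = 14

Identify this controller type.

This is a Proportional (P) controller.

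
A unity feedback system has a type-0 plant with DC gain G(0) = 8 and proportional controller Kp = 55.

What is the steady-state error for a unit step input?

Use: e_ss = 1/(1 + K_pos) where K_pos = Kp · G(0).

K_pos = Kp · G(0) = 55 × 8 = 440. e_ss = 1/(1 + 440) = 0.0023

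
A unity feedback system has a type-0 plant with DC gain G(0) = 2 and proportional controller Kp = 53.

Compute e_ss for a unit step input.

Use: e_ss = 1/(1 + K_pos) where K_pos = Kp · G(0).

K_pos = Kp · G(0) = 53 × 2 = 106. e_ss = 1/(1 + 106) = 0.0093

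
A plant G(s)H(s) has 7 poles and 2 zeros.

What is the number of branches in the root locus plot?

Root locus has n branches where n = number of poles = 7.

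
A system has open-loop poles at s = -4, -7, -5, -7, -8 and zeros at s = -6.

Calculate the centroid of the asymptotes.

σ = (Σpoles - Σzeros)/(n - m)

σ = (Σpoles - Σzeros)/(n - m) = (-31 - (-6))/(5 - 1) = -25/4 = -6.25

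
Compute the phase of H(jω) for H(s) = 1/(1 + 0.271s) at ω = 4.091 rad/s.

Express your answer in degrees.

Phase = -arctan(ωτ) = -arctan(4.091 × 0.271) = -47.9°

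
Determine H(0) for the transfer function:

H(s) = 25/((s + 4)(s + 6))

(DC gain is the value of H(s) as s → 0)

DC gain = H(0) = 25/(4 × 6) = 25/24 = 1.0417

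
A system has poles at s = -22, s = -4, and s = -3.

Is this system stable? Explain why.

All poles are in the left half-plane. System is stable.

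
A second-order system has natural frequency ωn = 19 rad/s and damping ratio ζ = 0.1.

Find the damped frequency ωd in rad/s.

ωd = ωn√(1 - ζ²) = 19√(1 - 0.1²) = 18.9 rad/s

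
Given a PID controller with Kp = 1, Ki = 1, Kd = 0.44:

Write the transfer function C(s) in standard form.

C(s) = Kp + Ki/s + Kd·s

Substituting values: C(s) = 1 + 1/s + 0.44s = (0.44s² + s + 1)/s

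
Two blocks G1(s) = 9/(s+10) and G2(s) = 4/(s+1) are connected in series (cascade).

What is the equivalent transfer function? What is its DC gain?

Series: multiply transfer functions. G_eq = 9/(s+10) × 4/(s+1) = 36/((s+10)(s+1)). DC gain = 36/(10×1) = 3.6.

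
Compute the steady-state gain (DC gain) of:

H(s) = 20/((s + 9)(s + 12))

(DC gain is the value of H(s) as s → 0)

DC gain = H(0) = 20/(9 × 12) = 20/108 = 0.1852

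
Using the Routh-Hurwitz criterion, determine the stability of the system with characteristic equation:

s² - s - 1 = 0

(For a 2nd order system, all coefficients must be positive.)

Coefficients: 1, -1, -1. b=-1, c=-1 not positive, so system is unstable.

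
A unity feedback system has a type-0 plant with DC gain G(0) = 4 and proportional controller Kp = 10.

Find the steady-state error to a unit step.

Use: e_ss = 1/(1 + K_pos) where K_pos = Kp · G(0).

K_pos = Kp · G(0) = 10 × 4 = 40. e_ss = 1/(1 + 40) = 0.0244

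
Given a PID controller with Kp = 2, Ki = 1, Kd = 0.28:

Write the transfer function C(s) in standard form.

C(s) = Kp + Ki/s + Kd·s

Substituting values: C(s) = 2 + 1/s + 0.28s = (0.28s² + 2s + 1)/s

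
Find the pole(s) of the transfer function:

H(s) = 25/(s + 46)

Pole is where denominator = 0: s + 46 = 0, so s = -46.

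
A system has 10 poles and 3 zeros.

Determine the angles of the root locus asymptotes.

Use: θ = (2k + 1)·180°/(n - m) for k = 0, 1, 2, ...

n - m = 10 - 3 = 7. Angles: θk = (2k + 1)·180°/7 = 25.71°, 77.14°, 128.57°, 180°, 231.43°, 282.86°, 334.29°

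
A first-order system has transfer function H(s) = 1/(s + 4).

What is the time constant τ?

For H(s) = 1/(s + 1/τ), the pole is at -1/τ = -4, so τ = 1/4 = 0.25 s.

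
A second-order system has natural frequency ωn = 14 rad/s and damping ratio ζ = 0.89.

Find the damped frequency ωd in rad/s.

ωd = ωn√(1 - ζ²) = 14√(1 - 0.89²) = 6.38 rad/s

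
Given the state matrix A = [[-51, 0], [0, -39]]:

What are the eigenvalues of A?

For diagonal matrix, eigenvalues are diagonal entries: λ₁ = -51, λ₂ = -39.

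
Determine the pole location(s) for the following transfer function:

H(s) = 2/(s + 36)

Pole is where denominator = 0: s + 36 = 0, so s = -36.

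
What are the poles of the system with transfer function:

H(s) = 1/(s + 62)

Pole is where denominator = 0: s + 62 = 0, so s = -62.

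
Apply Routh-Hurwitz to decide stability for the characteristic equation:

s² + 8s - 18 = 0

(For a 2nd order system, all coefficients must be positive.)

Coefficients: 1, 8, -18. c=-18 not positive, so system is unstable.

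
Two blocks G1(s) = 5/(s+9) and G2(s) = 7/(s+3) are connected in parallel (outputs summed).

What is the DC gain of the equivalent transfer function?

Parallel: G_eq = G1 + G2. DC gain = G1(0) + G2(0) = 5/9 + 7/3 = 0.5556 + 2.3333 = 2.8889.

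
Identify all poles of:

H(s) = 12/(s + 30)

Pole is where denominator = 0: s + 30 = 0, so s = -30.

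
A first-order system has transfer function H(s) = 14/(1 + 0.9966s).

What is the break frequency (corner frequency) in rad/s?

Corner frequency = 1/τ = 1/0.9966 = 1.003 rad/s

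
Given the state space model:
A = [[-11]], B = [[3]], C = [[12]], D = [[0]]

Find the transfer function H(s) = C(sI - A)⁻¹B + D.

(sI - A)⁻¹ = 1/(s + 11). H(s) = 12 × 3/(s + 11) + 0 = 36/(s + 11).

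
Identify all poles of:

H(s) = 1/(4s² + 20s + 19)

Discriminant = 20² - 4×4×19 = 400 - 304 = 96 > 0, so two distinct real poles. Using quadratic formula: s = (-20 ± √96)/(2×4) = (-20 ± √96)/8, with √96 ≈ 9.7980. s₁ ≈ -1.2753, s₂ ≈ -3.7247. Poles: s₁ = -1.2753, s₂ = -3.7247.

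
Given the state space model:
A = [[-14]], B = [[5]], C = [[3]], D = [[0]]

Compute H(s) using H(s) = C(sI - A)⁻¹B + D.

(sI - A)⁻¹ = 1/(s + 14). H(s) = 3 × 5/(s + 14) + 0 = 15/(s + 14).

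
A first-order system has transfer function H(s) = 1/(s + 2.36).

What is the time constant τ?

For H(s) = 1/(s + 1/τ), the pole is at -1/τ = -2.36, so τ = 1/2.36 = 0.4237 s.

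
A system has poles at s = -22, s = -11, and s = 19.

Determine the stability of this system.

Pole(s) at s = 19 are not in the left half-plane. System is unstable.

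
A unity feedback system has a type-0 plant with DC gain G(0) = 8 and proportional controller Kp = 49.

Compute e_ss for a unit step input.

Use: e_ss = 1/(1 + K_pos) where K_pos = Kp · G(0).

K_pos = Kp · G(0) = 49 × 8 = 392. e_ss = 1/(1 + 392) = 0.0025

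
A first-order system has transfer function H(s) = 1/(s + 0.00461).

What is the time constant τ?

For H(s) = 1/(s + 1/τ), the pole is at -1/τ = -0.00461, so τ = 1/0.00461 = 216.9 s.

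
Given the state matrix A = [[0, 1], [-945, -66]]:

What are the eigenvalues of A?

det(A - λI) = λ² - (-66)λ + 945 = (λ - (-21))(λ - (-45)). Eigenvalues: -21, -45.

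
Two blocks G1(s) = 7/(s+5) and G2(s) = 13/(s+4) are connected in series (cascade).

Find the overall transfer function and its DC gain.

Series: multiply transfer functions. G_eq = 7/(s+5) × 13/(s+4) = 91/((s+5)(s+4)). DC gain = 91/(5×4) = 4.55.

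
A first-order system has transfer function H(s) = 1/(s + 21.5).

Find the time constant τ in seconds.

For H(s) = 1/(s + 1/τ), the pole is at -1/τ = -21.5, so τ = 1/21.5 = 0.0465 s.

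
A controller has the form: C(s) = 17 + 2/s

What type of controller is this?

This is a Proportional-Integral (PI) controller.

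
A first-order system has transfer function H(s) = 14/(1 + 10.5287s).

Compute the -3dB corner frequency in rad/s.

Corner frequency = 1/τ = 1/10.5287 = 0.095 rad/s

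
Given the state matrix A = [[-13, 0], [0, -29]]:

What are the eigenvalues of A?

For diagonal matrix, eigenvalues are diagonal entries: λ₁ = -13, λ₂ = -29.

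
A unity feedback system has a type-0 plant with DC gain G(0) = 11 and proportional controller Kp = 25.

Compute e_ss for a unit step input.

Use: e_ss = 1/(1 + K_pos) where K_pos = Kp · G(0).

K_pos = Kp · G(0) = 25 × 11 = 275. e_ss = 1/(1 + 275) = 0.0036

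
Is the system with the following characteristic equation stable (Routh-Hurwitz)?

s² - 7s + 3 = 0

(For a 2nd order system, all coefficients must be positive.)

Coefficients: 1, -7, 3. b=-7 not positive, so system is unstable.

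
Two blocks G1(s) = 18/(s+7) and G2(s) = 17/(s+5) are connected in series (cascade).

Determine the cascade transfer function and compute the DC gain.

Series: multiply transfer functions. G_eq = 18/(s+7) × 17/(s+5) = 306/((s+7)(s+5)). DC gain = 306/(7×5) = 8.7429.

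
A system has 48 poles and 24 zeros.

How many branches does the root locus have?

Root locus has n branches where n = number of poles = 48.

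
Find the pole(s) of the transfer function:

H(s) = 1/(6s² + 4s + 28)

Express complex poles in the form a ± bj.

Discriminant = 4² - 4×6×28 = 16 - 672 = -656 < 0, so the poles are a complex conjugate pair s = (-4 ± j√656)/(2×6). Real part = -4/(2×6) = -4/12 ≈ -0.3333; imaginary part = ±√656/(2×6) ≈ 2.1344. Poles: s = -0.3333 ± 2.1344j.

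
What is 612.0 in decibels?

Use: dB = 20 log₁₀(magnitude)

dB = 20 log₁₀(612.0) = 55.7 dB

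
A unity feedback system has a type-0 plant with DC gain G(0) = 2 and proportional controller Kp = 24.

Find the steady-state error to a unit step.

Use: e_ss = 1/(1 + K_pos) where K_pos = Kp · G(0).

K_pos = Kp · G(0) = 24 × 2 = 48. e_ss = 1/(1 + 48) = 0.0204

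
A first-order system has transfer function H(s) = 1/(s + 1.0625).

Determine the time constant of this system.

For H(s) = 1/(s + 1/τ), the pole is at -1/τ = -1.0625, so τ = 1/1.0625 = 0.9412 s.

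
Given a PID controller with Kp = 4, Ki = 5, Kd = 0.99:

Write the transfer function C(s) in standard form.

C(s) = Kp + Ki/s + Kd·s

Substituting values: C(s) = 4 + 5/s + 0.99s = (0.99s² + 4s + 5)/s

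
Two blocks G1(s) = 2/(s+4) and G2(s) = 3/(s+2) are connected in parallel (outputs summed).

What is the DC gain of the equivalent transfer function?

Parallel: G_eq = G1 + G2. DC gain = G1(0) + G2(0) = 2/4 + 3/2 = 0.5 + 1.5 = 2.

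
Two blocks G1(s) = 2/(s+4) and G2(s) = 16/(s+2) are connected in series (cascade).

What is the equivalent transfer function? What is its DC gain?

Series: multiply transfer functions. G_eq = 2/(s+4) × 16/(s+2) = 32/((s+4)(s+2)). DC gain = 32/(4×2) = 4.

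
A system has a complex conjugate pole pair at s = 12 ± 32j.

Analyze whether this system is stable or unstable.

Real part of poles is 12 (> 0, right half-plane). Unstable.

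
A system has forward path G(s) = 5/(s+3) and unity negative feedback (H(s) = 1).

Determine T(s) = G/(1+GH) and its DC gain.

T(s) = G/(1+GH) = [5/(s+3)] / [1 + 5/(s+3)] = 5/(s+3+5) = 5/(s+8). DC gain = 5/8 = 0.625.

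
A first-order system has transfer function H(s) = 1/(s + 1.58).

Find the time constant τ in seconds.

For H(s) = 1/(s + 1/τ), the pole is at -1/τ = -1.58, so τ = 1/1.58 = 0.6329 s.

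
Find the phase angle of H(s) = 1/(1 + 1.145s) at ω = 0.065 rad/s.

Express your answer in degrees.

Phase = -arctan(ωτ) = -arctan(0.065 × 1.145) = -4.3°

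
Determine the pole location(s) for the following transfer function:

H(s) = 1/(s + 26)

Pole is where denominator = 0: s + 26 = 0, so s = -26.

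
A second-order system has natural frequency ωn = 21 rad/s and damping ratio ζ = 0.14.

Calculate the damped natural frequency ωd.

ωd = ωn√(1 - ζ²) = 21√(1 - 0.14²) = 20.79 rad/s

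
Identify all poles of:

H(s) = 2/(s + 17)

Pole is where denominator = 0: s + 17 = 0, so s = -17.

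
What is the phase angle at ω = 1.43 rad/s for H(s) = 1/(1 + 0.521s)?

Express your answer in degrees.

Phase = -arctan(ωτ) = -arctan(1.43 × 0.521) = -36.7°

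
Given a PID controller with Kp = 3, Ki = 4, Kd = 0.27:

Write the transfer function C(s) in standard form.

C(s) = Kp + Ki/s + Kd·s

Substituting values: C(s) = 3 + 4/s + 0.27s = (0.27s² + 3s + 4)/s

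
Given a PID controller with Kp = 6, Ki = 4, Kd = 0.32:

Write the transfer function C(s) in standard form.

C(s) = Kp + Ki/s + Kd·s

Substituting values: C(s) = 6 + 4/s + 0.32s = (0.32s² + 6s + 4)/s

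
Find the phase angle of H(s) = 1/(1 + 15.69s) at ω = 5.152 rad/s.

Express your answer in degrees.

Phase = -arctan(ωτ) = -arctan(5.152 × 15.69) = -89.3°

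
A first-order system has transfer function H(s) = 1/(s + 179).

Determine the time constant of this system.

For H(s) = 1/(s + 1/τ), the pole is at -1/τ = -179, so τ = 1/179 = 0.0056 s.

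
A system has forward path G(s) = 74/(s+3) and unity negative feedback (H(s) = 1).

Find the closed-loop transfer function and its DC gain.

T(s) = G/(1+GH) = [74/(s+3)] / [1 + 74/(s+3)] = 74/(s+3+74) = 74/(s+77). DC gain = 74/77 = 0.9610.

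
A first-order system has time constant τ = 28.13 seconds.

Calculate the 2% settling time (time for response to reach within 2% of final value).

For first-order system, 2% settling time ≈ 4τ = 4 × 28.13 = 112.52 s.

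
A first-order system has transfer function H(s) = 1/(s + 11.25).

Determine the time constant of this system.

For H(s) = 1/(s + 1/τ), the pole is at -1/τ = -11.25, so τ = 1/11.25 = 0.0889 s.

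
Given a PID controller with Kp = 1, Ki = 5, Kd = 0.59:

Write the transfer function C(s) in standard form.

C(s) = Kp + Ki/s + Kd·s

Substituting values: C(s) = 1 + 5/s + 0.59s = (0.59s² + s + 5)/s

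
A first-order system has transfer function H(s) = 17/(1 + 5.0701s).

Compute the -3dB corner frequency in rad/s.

Corner frequency = 1/τ = 1/5.0701 = 0.197 rad/s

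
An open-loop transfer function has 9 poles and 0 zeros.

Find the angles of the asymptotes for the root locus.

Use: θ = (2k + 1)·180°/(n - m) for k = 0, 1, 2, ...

n - m = 9 - 0 = 9. Angles: θk = (2k + 1)·180°/9 = 20°, 60°, 100°, 140°, 180°, 220°, 260°, 300°, 340°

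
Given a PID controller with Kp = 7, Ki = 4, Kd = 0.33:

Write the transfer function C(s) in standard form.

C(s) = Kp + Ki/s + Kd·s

Substituting values: C(s) = 7 + 4/s + 0.33s = (0.33s² + 7s + 4)/s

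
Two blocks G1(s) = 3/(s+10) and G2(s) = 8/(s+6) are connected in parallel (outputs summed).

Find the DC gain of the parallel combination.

Parallel: G_eq = G1 + G2. DC gain = G1(0) + G2(0) = 3/10 + 8/6 = 0.3 + 1.3333 = 1.6333.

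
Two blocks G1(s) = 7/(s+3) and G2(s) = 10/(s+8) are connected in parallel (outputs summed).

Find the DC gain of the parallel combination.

Parallel: G_eq = G1 + G2. DC gain = G1(0) + G2(0) = 7/3 + 10/8 = 2.3333 + 1.25 = 3.5833.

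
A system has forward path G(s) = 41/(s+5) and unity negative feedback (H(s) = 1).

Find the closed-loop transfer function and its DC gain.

T(s) = G/(1+GH) = [41/(s+5)] / [1 + 41/(s+5)] = 41/(s+5+41) = 41/(s+46). DC gain = 41/46 = 0.8913.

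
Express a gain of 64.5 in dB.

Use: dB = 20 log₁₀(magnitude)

dB = 20 log₁₀(64.5) = 36.2 dB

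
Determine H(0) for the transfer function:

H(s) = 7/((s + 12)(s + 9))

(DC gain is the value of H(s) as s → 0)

DC gain = H(0) = 7/(12 × 9) = 7/108 = 0.0648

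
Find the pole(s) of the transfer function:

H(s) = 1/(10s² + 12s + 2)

Discriminant = 12² - 4×10×2 = 144 - 80 = 64 > 0, so two distinct real poles. Using quadratic formula: s = (-12 ± √64)/(2×10) = (-12 ± √64)/20, with √64 = 8. s₁ = -4/20 = -0.2, s₂ = -20/20 = -1. Poles: s₁ = -0.2, s₂ = -1.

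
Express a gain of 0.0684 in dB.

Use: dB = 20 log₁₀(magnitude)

dB = 20 log₁₀(0.0684) = -23.3 dB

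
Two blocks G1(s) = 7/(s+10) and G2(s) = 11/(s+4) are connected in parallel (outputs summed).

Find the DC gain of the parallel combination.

Parallel: G_eq = G1 + G2. DC gain = G1(0) + G2(0) = 7/10 + 11/4 = 0.7 + 2.75 = 3.45.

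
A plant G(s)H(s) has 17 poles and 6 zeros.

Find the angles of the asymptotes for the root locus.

n - m = 17 - 6 = 11. Angles: θk = (2k + 1)·180°/11 = 16.36°, 49.09°, 81.82°, 114.55°, 147.27°, 180°, 212.73°, 245.45°, 278.18°, 310.91°, 343.64°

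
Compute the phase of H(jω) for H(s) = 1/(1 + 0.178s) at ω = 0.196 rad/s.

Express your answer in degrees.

Phase = -arctan(ωτ) = -arctan(0.196 × 0.178) = -2.0°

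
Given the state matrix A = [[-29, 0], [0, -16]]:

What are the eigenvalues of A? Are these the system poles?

For diagonal matrix, eigenvalues are diagonal entries: λ₁ = -29, λ₂ = -16. Eigenvalues of A = system poles.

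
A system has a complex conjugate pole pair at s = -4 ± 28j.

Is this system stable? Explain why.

Real part of poles is -4 (< 0, left half-plane). Stable.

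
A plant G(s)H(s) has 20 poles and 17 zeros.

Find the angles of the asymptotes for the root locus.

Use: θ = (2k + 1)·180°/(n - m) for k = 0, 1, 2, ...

n - m = 20 - 17 = 3. Angles: θk = (2k + 1)·180°/3 = 60°, 180°, 300°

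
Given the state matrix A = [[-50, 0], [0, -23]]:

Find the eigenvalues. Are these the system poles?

For diagonal matrix, eigenvalues are diagonal entries: λ₁ = -50, λ₂ = -23. Eigenvalues of A = system poles.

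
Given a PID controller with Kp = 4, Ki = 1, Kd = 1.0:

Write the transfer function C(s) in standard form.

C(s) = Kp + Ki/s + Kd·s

Substituting values: C(s) = 4 + 1/s + 1.0s = (s² + 4s + 1)/s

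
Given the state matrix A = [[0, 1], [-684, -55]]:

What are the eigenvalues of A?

det(A - λI) = λ² - (-55)λ + 684 = (λ - (-36))(λ - (-19)). Eigenvalues: -36, -19.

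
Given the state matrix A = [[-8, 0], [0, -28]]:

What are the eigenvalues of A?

For diagonal matrix, eigenvalues are diagonal entries: λ₁ = -8, λ₂ = -28.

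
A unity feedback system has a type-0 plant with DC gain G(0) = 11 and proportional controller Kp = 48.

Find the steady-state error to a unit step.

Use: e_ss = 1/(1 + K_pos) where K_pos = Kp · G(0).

K_pos = Kp · G(0) = 48 × 11 = 528. e_ss = 1/(1 + 528) = 0.0019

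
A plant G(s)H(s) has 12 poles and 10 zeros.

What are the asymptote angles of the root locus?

n - m = 12 - 10 = 2. Angles: θk = (2k + 1)·180°/2 = 90°, 270°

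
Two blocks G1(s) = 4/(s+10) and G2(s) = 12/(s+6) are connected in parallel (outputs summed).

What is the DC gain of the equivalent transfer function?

Parallel: G_eq = G1 + G2. DC gain = G1(0) + G2(0) = 4/10 + 12/6 = 0.4 + 2 = 2.4.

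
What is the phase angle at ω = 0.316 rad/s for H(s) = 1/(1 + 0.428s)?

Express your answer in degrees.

Phase = -arctan(ωτ) = -arctan(0.316 × 0.428) = -7.7°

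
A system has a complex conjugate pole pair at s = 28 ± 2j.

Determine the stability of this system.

Real part of poles is 28 (> 0, right half-plane). Unstable.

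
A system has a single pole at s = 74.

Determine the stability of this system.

Pole at s = 74 is in the right half-plane. Unstable.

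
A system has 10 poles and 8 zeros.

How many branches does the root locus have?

Root locus has n branches where n = number of poles = 10.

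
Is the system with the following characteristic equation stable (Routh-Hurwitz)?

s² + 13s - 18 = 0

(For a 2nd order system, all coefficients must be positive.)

Coefficients: 1, 13, -18. c=-18 not positive, so system is unstable.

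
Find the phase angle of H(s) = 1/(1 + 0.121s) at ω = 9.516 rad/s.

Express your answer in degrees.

Phase = -arctan(ωτ) = -arctan(9.516 × 0.121) = -49.0°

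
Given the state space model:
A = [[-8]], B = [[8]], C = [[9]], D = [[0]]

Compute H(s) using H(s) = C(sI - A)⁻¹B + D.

(sI - A)⁻¹ = 1/(s + 8). H(s) = 9 × 8/(s + 8) + 0 = 72/(s + 8).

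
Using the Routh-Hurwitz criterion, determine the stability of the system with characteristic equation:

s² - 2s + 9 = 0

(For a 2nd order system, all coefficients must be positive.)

Coefficients: 1, -2, 9. b=-2 not positive, so system is unstable.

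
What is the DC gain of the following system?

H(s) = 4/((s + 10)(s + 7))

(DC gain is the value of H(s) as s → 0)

DC gain = H(0) = 4/(10 × 7) = 4/70 = 0.0571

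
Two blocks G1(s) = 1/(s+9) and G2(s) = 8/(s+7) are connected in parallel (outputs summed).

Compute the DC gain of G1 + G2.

Parallel: G_eq = G1 + G2. DC gain = G1(0) + G2(0) = 1/9 + 8/7 = 0.1111 + 1.1429 = 1.2540.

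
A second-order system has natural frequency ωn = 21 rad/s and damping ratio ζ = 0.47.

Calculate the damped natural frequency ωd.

ωd = ωn√(1 - ζ²) = 21√(1 - 0.47²) = 18.54 rad/s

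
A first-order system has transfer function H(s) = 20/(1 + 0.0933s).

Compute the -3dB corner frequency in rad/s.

Corner frequency = 1/τ = 1/0.0933 = 10.718 rad/s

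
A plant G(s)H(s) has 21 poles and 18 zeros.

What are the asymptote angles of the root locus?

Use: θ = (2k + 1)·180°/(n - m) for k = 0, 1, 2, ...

n - m = 21 - 18 = 3. Angles: θk = (2k + 1)·180°/3 = 60°, 180°, 300°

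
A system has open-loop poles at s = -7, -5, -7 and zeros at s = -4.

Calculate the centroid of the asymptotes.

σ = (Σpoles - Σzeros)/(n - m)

σ = (Σpoles - Σzeros)/(n - m) = (-19 - (-4))/(3 - 1) = -15/2 = -7.5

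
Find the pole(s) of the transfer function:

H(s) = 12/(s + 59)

Pole is where denominator = 0: s + 59 = 0, so s = -59.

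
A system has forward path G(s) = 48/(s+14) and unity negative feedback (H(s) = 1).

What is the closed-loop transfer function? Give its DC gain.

T(s) = G/(1+GH) = [48/(s+14)] / [1 + 48/(s+14)] = 48/(s+14+48) = 48/(s+62). DC gain = 48/62 = 0.7742.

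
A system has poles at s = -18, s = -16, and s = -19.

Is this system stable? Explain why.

All poles are in the left half-plane. System is stable.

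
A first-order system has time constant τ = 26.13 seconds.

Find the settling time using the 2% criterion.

For first-order system, 2% settling time ≈ 4τ = 4 × 26.13 = 104.52 s.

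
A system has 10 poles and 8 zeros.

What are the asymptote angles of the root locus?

n - m = 10 - 8 = 2. Angles: θk = (2k + 1)·180°/2 = 90°, 270°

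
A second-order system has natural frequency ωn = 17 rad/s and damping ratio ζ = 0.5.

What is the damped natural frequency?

ωd = ωn√(1 - ζ²) = 17√(1 - 0.5²) = 14.72 rad/s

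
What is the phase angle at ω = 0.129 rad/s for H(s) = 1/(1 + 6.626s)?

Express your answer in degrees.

Phase = -arctan(ωτ) = -arctan(0.129 × 6.626) = -40.5°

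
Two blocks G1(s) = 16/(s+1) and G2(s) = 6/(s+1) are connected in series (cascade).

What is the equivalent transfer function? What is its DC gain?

Series: multiply transfer functions. G_eq = 16/(s+1) × 6/(s+1) = 96/((s+1)(s+1)). DC gain = 96/(1×1) = 96.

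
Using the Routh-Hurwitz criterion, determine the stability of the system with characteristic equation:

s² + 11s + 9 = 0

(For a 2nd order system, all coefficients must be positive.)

Coefficients: 1, 11, 9. All positive, so system is stable.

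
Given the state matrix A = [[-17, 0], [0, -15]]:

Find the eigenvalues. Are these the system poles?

For diagonal matrix, eigenvalues are diagonal entries: λ₁ = -17, λ₂ = -15. Eigenvalues of A = system poles.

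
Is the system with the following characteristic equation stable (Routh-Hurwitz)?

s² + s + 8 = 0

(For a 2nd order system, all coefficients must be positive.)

Coefficients: 1, 1, 8. All positive, so system is stable.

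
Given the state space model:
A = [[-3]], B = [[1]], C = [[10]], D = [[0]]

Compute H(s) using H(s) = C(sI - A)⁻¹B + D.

(sI - A)⁻¹ = 1/(s + 3). H(s) = 10 × 1/(s + 3) + 0 = 10/(s + 3).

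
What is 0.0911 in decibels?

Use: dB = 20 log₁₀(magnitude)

dB = 20 log₁₀(0.0911) = -20.8 dB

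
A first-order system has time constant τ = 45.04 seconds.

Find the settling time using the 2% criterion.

For first-order system, 2% settling time ≈ 4τ = 4 × 45.04 = 180.16 s.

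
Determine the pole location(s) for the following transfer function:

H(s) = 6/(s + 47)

Pole is where denominator = 0: s + 47 = 0, so s = -47.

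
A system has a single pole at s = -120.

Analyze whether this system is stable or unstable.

Pole at s = -120 is in the left half-plane. Stable.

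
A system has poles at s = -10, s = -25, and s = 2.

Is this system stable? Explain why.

Pole(s) at s = 2 are not in the left half-plane. System is unstable.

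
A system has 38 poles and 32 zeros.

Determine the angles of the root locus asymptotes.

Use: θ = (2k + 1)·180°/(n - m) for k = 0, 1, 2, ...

n - m = 38 - 32 = 6. Angles: θk = (2k + 1)·180°/6 = 30°, 90°, 150°, 210°, 270°, 330°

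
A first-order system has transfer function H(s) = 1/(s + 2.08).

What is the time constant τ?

For H(s) = 1/(s + 1/τ), the pole is at -1/τ = -2.08, so τ = 1/2.08 = 0.4808 s.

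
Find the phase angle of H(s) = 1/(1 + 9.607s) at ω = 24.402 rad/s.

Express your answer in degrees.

Phase = -arctan(ωτ) = -arctan(24.402 × 9.607) = -89.8°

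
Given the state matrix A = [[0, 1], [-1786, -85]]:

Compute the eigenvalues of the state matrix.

det(A - λI) = λ² - (-85)λ + 1786 = (λ - (-38))(λ - (-47)). Eigenvalues: -38, -47.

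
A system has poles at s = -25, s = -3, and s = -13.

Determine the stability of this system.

All poles are in the left half-plane. System is stable.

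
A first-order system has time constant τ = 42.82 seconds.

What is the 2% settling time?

For first-order system, 2% settling time ≈ 4τ = 4 × 42.82 = 171.28 s.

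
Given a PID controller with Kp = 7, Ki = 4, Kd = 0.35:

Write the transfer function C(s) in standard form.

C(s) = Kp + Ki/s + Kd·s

Substituting values: C(s) = 7 + 4/s + 0.35s = (0.35s² + 7s + 4)/s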